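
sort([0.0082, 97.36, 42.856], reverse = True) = [97.36, 42.856, 0.0082]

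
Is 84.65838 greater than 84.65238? Yes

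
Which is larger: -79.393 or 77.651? 77.651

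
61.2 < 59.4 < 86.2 False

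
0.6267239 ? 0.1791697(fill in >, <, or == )>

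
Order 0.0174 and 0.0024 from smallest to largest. 0.0024, 0.0174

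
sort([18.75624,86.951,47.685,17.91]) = [17.91,18.75624,47.685,86.951]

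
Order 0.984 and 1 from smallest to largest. 0.984, 1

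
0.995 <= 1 True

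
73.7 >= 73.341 True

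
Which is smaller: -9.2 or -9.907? -9.907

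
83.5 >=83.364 True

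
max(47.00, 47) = 47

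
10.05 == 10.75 False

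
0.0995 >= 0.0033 True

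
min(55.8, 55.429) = 55.429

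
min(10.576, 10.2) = 10.2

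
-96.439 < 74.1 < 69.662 False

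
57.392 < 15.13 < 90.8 False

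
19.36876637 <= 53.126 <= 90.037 True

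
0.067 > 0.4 False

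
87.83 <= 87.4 False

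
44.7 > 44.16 True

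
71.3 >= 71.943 False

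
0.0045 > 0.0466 False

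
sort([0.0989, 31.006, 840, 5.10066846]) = [0.0989, 5.10066846, 31.006, 840]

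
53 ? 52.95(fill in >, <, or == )>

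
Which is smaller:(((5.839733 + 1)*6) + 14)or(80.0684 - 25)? (((5.839733 + 1)*6) + 14)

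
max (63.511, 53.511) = 63.511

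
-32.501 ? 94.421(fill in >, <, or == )<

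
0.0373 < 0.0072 False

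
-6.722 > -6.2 False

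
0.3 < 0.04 False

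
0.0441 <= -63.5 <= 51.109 False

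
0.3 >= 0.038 True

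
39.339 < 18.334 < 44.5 False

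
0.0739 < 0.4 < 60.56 True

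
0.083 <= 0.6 True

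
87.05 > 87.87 False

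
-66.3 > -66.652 True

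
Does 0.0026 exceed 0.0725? No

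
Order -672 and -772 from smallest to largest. -772, -672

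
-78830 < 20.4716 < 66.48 True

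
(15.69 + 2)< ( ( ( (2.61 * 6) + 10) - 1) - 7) False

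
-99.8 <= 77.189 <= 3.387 False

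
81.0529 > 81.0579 False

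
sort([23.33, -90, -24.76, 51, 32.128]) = [-90, -24.76, 23.33, 32.128, 51]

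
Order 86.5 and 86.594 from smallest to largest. 86.5, 86.594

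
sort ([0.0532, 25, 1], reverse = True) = [25, 1, 0.0532]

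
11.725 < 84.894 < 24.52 False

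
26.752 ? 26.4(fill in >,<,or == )>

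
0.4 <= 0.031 False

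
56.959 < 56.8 False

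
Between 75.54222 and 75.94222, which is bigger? 75.94222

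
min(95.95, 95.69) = 95.69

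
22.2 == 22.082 False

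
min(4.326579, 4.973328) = 4.326579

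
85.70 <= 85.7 True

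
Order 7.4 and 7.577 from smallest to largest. 7.4, 7.577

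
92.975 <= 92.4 False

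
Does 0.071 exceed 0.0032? Yes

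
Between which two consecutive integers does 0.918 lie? 0 and 1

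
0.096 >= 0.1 False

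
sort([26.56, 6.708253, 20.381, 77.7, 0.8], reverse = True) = [77.7, 26.56, 20.381, 6.708253, 0.8]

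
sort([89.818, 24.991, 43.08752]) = [24.991, 43.08752, 89.818]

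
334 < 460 True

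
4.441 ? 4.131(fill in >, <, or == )>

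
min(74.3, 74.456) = 74.3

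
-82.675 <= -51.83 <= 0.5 True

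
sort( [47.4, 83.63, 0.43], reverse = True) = [83.63, 47.4, 0.43]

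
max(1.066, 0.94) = 1.066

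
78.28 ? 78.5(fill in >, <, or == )<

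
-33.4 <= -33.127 True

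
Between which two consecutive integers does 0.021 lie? 0 and 1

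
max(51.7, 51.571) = 51.7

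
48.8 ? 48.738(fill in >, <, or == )>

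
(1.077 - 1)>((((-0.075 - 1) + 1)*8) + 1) False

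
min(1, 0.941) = 0.941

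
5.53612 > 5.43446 True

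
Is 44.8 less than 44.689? No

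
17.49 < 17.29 False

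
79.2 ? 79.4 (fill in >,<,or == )<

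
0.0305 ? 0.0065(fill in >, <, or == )>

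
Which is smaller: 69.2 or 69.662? 69.2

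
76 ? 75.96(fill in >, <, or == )>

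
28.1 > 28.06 True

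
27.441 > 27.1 True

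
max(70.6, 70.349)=70.6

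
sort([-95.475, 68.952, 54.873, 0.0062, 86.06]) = [-95.475, 0.0062, 54.873, 68.952, 86.06]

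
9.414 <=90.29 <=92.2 True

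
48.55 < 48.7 True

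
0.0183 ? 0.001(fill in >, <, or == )>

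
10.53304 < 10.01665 False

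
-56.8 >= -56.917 True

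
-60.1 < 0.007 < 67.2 True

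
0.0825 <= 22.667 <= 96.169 True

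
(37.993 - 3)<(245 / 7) True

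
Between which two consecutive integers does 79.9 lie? 79 and 80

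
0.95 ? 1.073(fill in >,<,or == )<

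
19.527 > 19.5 True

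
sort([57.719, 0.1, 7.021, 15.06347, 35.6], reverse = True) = [57.719, 35.6, 15.06347, 7.021, 0.1]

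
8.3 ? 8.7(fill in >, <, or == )<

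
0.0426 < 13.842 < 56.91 True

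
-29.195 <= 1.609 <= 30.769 True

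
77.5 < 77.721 True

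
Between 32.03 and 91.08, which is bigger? 91.08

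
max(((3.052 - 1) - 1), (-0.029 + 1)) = 1.052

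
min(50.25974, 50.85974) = 50.25974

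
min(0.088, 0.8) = 0.088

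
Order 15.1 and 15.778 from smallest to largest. 15.1, 15.778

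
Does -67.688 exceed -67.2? No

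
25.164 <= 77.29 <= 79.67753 True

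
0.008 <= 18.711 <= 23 True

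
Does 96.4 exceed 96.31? Yes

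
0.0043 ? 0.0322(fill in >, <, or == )<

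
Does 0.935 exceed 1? No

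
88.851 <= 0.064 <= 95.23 False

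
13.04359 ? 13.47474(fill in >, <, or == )<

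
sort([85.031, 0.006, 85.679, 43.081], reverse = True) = [85.679, 85.031, 43.081, 0.006]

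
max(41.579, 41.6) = 41.6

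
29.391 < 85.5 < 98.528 True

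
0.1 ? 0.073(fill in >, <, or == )>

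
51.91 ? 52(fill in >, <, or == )<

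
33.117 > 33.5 False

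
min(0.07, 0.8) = 0.07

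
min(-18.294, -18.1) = -18.294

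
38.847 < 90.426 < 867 True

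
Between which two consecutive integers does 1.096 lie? 1 and 2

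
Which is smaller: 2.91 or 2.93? 2.91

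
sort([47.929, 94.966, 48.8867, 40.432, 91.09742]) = [40.432, 47.929, 48.8867, 91.09742, 94.966]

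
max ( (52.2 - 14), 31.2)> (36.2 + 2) False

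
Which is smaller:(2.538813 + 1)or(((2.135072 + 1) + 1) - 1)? (((2.135072 + 1) + 1) - 1)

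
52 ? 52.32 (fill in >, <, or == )<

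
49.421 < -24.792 False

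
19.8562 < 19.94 True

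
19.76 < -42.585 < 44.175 False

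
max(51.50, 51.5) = 51.5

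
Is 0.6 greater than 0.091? Yes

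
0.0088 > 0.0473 False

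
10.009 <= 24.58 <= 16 False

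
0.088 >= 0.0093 True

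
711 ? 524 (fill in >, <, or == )>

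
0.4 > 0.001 True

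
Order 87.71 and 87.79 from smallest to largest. 87.71, 87.79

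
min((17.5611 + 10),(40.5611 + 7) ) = 27.5611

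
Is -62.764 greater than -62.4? No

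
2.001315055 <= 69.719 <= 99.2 True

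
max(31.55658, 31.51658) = 31.55658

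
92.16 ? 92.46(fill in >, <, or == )<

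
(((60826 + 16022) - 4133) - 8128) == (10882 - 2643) False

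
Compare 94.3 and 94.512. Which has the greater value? 94.512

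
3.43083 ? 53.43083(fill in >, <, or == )<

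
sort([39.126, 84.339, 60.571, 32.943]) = [32.943, 39.126, 60.571, 84.339]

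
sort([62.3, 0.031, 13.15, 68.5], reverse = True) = [68.5, 62.3, 13.15, 0.031]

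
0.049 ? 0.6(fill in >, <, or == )<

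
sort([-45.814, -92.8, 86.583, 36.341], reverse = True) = [86.583, 36.341, -45.814, -92.8]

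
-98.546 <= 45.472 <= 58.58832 True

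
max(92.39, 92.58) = 92.58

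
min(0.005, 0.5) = 0.005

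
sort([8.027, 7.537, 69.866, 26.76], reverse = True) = [69.866, 26.76, 8.027, 7.537]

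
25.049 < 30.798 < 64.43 True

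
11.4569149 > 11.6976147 False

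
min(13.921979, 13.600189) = 13.600189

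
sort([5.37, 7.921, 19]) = [5.37, 7.921, 19]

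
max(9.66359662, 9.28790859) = 9.66359662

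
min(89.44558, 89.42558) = 89.42558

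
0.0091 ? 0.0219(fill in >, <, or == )<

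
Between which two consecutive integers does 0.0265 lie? 0 and 1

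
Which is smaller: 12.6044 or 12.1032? 12.1032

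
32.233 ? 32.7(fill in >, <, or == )<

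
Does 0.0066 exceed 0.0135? No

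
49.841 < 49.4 False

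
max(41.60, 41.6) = 41.6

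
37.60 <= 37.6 True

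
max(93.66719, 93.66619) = 93.66719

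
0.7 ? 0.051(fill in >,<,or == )>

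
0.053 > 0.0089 True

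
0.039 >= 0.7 False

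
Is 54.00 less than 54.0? No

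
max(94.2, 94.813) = 94.813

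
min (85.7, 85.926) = 85.7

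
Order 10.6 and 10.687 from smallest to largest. 10.6, 10.687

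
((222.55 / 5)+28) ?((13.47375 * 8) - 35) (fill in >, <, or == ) <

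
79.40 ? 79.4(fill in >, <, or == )==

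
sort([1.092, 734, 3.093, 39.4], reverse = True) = [734, 39.4, 3.093, 1.092]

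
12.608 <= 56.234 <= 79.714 True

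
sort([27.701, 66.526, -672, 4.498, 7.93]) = [-672, 4.498, 7.93, 27.701, 66.526]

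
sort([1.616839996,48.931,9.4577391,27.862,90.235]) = [1.616839996,9.4577391,27.862,48.931,90.235]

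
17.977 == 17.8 False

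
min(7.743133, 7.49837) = 7.49837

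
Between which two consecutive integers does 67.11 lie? 67 and 68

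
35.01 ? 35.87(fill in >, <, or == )<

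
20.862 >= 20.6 True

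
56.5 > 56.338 True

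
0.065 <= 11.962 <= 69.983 True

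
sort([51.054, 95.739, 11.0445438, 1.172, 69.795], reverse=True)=[95.739, 69.795, 51.054, 11.0445438, 1.172]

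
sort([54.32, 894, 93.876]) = [54.32, 93.876, 894]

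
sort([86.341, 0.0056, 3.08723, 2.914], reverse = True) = [86.341, 3.08723, 2.914, 0.0056]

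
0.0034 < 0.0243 True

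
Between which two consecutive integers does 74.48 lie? 74 and 75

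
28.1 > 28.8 False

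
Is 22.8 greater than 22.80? No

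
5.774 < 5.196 False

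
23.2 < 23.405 True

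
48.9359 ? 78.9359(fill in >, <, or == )<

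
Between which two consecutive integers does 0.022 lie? 0 and 1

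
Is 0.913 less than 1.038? Yes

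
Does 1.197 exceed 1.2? No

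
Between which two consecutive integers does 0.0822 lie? 0 and 1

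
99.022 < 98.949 False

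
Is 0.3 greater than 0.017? Yes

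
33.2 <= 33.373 True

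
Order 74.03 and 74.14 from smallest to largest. 74.03, 74.14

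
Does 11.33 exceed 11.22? Yes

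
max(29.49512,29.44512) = 29.49512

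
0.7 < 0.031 False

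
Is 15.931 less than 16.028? Yes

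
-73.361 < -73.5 False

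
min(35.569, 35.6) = 35.569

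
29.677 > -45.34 True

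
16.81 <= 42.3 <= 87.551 True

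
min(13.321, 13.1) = 13.1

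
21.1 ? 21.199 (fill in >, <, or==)<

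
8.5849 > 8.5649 True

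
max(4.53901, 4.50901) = 4.53901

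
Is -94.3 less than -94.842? No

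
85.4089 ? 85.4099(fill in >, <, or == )<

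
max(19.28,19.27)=19.28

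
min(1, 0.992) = 0.992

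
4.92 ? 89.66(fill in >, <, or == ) <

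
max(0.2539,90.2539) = 90.2539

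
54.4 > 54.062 True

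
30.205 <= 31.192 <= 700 True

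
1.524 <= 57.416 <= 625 True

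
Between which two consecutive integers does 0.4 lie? 0 and 1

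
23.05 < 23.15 True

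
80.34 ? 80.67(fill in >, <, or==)<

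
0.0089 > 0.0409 False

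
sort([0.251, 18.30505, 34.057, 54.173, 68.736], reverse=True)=[68.736, 54.173, 34.057, 18.30505, 0.251]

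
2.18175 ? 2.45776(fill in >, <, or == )<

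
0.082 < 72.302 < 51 False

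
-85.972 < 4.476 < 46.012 True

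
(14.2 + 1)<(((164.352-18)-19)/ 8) True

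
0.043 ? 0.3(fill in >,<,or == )<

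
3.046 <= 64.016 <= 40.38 False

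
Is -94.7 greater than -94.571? No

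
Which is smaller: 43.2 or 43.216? 43.2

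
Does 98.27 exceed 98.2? Yes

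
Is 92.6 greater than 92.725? No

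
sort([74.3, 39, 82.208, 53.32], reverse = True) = [82.208, 74.3, 53.32, 39]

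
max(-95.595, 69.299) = 69.299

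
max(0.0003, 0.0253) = 0.0253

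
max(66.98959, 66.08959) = 66.98959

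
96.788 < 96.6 False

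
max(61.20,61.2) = 61.2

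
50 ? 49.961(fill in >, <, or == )>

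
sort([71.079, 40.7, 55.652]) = [40.7, 55.652, 71.079]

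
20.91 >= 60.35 False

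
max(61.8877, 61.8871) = 61.8877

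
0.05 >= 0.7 False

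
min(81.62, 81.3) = 81.3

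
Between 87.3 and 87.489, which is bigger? 87.489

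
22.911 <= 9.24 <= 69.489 False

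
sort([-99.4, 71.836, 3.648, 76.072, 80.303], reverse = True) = [80.303, 76.072, 71.836, 3.648, -99.4]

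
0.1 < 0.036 False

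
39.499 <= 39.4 False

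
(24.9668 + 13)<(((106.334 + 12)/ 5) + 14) False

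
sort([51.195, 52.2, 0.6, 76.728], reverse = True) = [76.728, 52.2, 51.195, 0.6]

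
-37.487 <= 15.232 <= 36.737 True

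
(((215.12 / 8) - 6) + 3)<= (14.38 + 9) False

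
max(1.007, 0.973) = 1.007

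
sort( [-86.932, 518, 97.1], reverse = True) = [518, 97.1, -86.932]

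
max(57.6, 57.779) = 57.779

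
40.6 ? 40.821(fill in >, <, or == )<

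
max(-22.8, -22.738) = -22.738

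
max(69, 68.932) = 69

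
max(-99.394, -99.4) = -99.394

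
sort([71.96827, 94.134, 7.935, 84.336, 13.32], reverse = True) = [94.134, 84.336, 71.96827, 13.32, 7.935]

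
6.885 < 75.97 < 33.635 False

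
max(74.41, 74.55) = 74.55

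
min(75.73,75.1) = 75.1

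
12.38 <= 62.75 True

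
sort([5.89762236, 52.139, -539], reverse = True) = [52.139, 5.89762236, -539]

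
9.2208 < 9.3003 True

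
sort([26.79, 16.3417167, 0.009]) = [0.009, 16.3417167, 26.79]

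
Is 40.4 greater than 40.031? Yes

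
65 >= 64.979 True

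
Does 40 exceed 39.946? Yes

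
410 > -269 True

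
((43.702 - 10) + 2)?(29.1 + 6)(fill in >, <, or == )>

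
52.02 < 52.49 True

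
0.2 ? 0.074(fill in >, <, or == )>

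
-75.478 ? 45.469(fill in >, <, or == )<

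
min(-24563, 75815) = -24563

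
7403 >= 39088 False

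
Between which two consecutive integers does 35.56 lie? 35 and 36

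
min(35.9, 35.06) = 35.06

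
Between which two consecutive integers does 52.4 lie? 52 and 53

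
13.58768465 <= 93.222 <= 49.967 False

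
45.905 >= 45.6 True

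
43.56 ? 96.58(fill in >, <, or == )<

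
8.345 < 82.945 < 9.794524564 False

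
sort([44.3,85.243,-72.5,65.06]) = [-72.5,44.3,65.06,85.243]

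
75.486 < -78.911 False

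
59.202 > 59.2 True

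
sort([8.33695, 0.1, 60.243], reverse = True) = [60.243, 8.33695, 0.1]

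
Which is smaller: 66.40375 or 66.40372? 66.40372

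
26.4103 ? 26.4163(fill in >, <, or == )<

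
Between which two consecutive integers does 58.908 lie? 58 and 59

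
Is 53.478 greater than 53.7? No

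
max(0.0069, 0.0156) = 0.0156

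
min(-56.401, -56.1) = -56.401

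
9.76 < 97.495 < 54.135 False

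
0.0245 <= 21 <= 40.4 True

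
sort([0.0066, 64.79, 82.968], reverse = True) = [82.968, 64.79, 0.0066]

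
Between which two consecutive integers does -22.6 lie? -23 and -22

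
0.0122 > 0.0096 True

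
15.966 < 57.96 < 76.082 True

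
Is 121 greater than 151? No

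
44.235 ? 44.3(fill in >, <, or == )<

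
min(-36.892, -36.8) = -36.892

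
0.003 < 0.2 True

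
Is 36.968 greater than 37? No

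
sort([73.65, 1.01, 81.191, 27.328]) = [1.01, 27.328, 73.65, 81.191]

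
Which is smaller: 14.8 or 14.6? 14.6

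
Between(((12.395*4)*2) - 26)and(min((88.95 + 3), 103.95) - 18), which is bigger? (min((88.95 + 3), 103.95) - 18)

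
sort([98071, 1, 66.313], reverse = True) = [98071, 66.313, 1]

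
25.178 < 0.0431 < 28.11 False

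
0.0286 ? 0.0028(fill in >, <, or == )>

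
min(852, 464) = 464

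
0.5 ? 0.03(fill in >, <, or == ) >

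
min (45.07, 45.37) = 45.07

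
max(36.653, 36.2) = 36.653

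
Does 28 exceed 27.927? Yes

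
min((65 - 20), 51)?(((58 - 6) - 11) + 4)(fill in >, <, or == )==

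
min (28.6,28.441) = 28.441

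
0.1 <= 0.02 False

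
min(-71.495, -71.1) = -71.495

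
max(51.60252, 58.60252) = 58.60252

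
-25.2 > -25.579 True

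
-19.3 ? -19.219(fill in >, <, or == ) <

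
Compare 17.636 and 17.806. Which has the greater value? 17.806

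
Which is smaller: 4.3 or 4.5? 4.3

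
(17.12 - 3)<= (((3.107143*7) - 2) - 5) True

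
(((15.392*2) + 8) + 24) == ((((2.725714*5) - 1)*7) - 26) False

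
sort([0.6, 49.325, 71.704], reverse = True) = [71.704, 49.325, 0.6]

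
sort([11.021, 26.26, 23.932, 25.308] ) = [11.021, 23.932, 25.308, 26.26]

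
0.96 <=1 True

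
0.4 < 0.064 False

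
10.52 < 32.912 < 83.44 True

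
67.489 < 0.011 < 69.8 False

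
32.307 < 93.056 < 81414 True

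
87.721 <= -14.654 False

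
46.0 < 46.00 False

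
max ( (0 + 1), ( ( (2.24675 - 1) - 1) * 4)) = 1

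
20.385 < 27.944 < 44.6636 True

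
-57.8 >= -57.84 True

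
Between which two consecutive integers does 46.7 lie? 46 and 47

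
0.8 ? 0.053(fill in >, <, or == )>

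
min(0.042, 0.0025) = 0.0025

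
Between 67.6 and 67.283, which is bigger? 67.6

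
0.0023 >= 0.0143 False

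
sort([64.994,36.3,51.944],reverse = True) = [64.994,51.944,36.3]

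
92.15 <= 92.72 True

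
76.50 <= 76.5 True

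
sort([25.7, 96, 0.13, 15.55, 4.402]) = [0.13, 4.402, 15.55, 25.7, 96]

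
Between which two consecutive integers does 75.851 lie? 75 and 76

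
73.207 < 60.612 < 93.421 False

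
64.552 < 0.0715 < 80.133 False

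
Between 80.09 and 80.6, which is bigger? 80.6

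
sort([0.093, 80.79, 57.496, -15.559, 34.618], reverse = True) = [80.79, 57.496, 34.618, 0.093, -15.559]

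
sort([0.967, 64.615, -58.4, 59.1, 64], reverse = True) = [64.615, 64, 59.1, 0.967, -58.4]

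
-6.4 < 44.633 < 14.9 False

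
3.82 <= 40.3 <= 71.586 True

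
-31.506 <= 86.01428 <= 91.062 True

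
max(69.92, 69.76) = 69.92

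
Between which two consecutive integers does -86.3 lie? -87 and -86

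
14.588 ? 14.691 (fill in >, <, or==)<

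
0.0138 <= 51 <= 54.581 True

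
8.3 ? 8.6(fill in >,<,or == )<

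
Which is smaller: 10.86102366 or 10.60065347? 10.60065347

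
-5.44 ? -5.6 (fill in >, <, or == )>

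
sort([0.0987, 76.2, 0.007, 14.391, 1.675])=[0.007, 0.0987, 1.675, 14.391, 76.2]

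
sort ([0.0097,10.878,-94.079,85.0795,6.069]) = [-94.079,0.0097,6.069,10.878,85.0795]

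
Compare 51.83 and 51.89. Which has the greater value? 51.89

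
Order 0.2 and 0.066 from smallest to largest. 0.066, 0.2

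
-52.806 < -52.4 True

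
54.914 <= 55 True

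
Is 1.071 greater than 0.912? Yes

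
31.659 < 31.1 False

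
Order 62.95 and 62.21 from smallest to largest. 62.21, 62.95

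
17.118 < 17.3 True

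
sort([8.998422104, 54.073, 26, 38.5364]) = [8.998422104, 26, 38.5364, 54.073]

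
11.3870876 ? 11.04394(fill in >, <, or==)>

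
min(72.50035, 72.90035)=72.50035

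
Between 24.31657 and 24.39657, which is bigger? 24.39657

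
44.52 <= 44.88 True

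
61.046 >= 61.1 False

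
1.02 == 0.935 False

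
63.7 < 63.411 False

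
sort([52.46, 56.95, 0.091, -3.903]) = [-3.903, 0.091, 52.46, 56.95]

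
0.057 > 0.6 False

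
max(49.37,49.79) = 49.79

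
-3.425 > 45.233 False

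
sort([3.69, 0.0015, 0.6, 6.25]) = [0.0015, 0.6, 3.69, 6.25]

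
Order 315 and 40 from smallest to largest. 40, 315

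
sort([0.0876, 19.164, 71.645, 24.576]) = [0.0876, 19.164, 24.576, 71.645]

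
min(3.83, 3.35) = 3.35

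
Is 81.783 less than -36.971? No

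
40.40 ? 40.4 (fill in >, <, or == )==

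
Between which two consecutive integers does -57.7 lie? -58 and -57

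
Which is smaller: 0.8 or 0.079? 0.079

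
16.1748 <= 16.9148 True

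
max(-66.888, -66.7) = -66.7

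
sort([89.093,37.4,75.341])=[37.4,75.341,89.093]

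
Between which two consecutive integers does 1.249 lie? 1 and 2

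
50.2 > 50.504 False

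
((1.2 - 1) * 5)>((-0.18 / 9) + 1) True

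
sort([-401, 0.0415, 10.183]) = [-401, 0.0415, 10.183]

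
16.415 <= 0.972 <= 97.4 False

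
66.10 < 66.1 False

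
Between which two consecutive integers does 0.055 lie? 0 and 1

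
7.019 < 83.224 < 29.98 False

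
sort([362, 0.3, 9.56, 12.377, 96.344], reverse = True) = [362, 96.344, 12.377, 9.56, 0.3]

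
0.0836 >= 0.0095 True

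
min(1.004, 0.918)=0.918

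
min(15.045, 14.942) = 14.942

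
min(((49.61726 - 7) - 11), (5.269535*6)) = 31.61721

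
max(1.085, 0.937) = 1.085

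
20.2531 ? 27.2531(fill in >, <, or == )<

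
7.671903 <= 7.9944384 True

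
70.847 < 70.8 False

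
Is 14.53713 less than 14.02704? No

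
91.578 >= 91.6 False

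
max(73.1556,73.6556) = 73.6556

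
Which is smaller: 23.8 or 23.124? 23.124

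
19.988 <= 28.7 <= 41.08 True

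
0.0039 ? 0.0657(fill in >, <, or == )<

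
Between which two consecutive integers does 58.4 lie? 58 and 59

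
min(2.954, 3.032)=2.954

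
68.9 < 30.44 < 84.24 False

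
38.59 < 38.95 True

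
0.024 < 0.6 True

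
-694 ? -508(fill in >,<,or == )<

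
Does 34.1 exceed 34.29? No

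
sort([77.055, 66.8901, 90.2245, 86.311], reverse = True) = [90.2245, 86.311, 77.055, 66.8901]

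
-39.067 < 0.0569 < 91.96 True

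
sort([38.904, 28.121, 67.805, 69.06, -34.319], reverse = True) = [69.06, 67.805, 38.904, 28.121, -34.319]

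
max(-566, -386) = -386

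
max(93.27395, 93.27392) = 93.27395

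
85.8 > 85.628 True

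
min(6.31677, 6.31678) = 6.31677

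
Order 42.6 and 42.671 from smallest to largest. 42.6, 42.671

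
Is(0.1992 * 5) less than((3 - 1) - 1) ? Yes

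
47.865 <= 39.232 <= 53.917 False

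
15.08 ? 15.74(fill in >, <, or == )<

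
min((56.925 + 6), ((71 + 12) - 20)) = 62.925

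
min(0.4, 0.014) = 0.014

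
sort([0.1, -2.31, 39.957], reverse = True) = [39.957, 0.1, -2.31]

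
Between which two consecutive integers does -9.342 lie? -10 and -9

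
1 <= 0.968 False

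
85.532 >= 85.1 True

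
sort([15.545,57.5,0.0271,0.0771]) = [0.0271,0.0771,15.545,57.5]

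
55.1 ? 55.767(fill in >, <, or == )<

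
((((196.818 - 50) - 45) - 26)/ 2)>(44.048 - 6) False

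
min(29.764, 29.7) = 29.7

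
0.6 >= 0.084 True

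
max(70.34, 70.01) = 70.34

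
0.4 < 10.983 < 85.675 True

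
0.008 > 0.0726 False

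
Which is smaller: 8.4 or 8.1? 8.1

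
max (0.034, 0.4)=0.4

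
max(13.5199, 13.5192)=13.5199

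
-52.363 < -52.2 True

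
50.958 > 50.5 True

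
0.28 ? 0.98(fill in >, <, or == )<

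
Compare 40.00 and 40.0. They are equal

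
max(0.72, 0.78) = 0.78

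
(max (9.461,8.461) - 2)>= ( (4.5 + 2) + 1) False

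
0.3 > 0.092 True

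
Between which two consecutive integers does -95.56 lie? -96 and -95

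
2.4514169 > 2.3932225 True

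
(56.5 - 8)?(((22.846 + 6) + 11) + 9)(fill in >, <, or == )<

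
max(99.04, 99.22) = 99.22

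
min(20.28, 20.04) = 20.04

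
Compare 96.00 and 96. They are equal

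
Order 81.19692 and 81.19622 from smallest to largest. 81.19622,81.19692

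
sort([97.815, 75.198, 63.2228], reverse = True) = [97.815, 75.198, 63.2228]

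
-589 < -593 False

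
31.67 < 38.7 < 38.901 True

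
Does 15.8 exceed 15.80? No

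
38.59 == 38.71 False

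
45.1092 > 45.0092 True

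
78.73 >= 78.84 False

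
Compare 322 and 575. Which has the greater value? 575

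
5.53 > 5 True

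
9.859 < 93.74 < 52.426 False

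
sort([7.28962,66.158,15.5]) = [7.28962,15.5,66.158]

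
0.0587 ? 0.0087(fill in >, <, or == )>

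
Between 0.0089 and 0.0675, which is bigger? 0.0675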